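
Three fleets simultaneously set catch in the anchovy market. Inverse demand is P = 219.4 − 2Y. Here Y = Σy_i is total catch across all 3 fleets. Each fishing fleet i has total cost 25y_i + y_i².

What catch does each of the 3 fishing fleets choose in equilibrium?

19.44

A representative fishing fleet's profit is π_i = y_i(219.4 − 2Y) − 25y_i − y_i², with Y = y_i + Σ_{j≠i} y_j.
First-order condition: 194.4 − 6y_i − 2Σ_{j≠i} y_j = 0.
Imposing symmetry (y_j = y for all j) turns Σ_{j≠i} y_j into 2y, so 194.4 = 10y and y = 19.44.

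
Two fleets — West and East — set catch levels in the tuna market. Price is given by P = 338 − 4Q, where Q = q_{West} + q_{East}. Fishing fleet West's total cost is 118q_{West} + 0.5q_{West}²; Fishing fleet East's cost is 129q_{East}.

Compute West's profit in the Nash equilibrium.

1225.125

Fishing fleet West's profit: π = q_{West}(338 − 4(q_{West} + q_{East})) − 118q_{West} − 0.5q_{West}².
∂π/∂q_{West} = 220 − 9q_{West} − 4q_{East} = 0, so q_{West} = 220/9 − (4/9)q_{East}.
For East: ∂π/∂q_{East} = 209 − 8q_{East} − 4q_{West} = 0 ⇒ q_{East} = 26.125 − 0.5q_{West}.
Plugging q_{East} into West's best response: q_{West} = 220/9 − (4/9)(26.125 − 0.5q_{West}) ⇒ (7/9)q_{West} = 77/6, so q_{West} = 16.5.
Then q_{East} = 26.125 − 0.5·16.5 = 17.875.
Price P = 338 − 4·34.375 = 200.5.
West's profit: (200.5 − 118)·16.5 − 0.5(16.5)² = 1225.125.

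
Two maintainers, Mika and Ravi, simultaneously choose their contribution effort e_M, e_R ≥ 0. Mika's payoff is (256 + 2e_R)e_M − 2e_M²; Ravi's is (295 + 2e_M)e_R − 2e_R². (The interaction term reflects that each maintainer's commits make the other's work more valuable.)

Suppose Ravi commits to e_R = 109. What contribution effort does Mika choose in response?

118.5

Expanding Mika's payoff: 256e_M + 2e_Re_M − 2e_M².
∂π/∂e_M = 256 + 2e_R − 4e_M = 0, so e_M = 64 + 0.5e_R.
At e_R = 109: e_M = 64 + 0.5·109 = 118.5.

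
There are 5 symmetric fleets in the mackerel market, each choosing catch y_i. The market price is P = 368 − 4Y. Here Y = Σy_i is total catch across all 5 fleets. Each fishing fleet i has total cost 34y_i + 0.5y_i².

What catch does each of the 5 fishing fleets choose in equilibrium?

13.36

A representative fishing fleet's profit is π_i = y_i(368 − 4Y) − 34y_i − 0.5y_i², with Y = y_i + Σ_{j≠i} y_j.
First-order condition: 334 − 9y_i − 4Σ_{j≠i} y_j = 0.
In a symmetric equilibrium every fishing fleet chooses the same y, so Σ_{j≠i} y_j = 4y. The condition becomes 334 − 25y = 0, giving y = 334/25 = 13.36.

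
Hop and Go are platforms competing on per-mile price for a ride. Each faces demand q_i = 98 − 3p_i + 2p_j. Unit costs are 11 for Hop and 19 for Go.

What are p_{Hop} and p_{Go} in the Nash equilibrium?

34.25, 37.25

Hop's profit: π = (p_{Hop} − 11)(98 − 3p_{Hop} + 2p_{Go}).
∂π/∂p_{Hop} = 131 − 6p_{Hop} + 2p_{Go} = 0 ⇒ p_{Hop} = 131/6 + (1/3)p_{Go}.
Similarly p_{Go} = 155/6 + (1/3)p_{Hop}.
Plugging p_{Go} into Hop's best response: p_{Hop} = 131/6 + (1/3)(155/6 + (1/3)p_{Hop}) ⇒ (8/9)p_{Hop} = 274/9, so p_{Hop} = 34.25.
Then p_{Go} = 155/6 + (1/3)·34.25 = 37.25.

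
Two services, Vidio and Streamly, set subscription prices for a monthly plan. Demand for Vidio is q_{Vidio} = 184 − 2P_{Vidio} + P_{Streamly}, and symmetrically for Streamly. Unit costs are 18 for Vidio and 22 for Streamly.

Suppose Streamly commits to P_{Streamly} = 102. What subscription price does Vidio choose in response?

Vidio's profit: π = (P_{Vidio} − 18)(184 − 2P_{Vidio} + P_{Streamly}).
∂π/∂P_{Vidio} = 220 − 4P_{Vidio} + P_{Streamly} = 0 ⇒ P_{Vidio} = 55 + 0.25P_{Streamly}.
At P_{Streamly} = 102: P_{Vidio} = 55 + 0.25·102 = 80.5.

80.5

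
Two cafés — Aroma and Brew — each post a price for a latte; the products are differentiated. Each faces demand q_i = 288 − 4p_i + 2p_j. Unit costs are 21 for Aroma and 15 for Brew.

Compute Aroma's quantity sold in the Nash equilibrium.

Aroma's profit: π = (p_{Aroma} − 21)(288 − 4p_{Aroma} + 2p_{Brew}).
∂π/∂p_{Aroma} = 372 − 8p_{Aroma} + 2p_{Brew} = 0 ⇒ p_{Aroma} = 46.5 + 0.25p_{Brew}.
Similarly p_{Brew} = 43.5 + 0.25p_{Aroma}.
Plugging p_{Brew} into Aroma's best response: p_{Aroma} = 46.5 + 0.25(43.5 + 0.25p_{Aroma}) ⇒ 0.9375p_{Aroma} = 57.375, so p_{Aroma} = 61.2.
Then p_{Brew} = 43.5 + 0.25·61.2 = 58.8.
q_{Aroma} = 288 − 4·61.2 + 2·58.8 = 160.8.

160.8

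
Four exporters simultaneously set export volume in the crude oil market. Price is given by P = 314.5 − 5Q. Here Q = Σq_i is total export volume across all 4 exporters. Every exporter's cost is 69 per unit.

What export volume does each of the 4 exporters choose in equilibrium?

9.82

A representative exporter's profit is π_i = q_i(314.5 − 5Q) − 69q_i, with Q = q_i + Σ_{j≠i} q_j.
First-order condition: 245.5 − 10q_i − 5Σ_{j≠i} q_j = 0.
In a symmetric equilibrium every exporter chooses the same q, so Σ_{j≠i} q_j = 3q. The condition becomes 245.5 − 25q = 0, giving q = 245.5/25 = 9.82.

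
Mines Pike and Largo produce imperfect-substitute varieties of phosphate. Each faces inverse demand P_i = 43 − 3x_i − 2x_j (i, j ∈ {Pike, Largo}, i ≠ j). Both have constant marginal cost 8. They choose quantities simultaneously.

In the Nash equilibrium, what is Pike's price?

Mine Pike's profit: π = x_{Pike}(43 − 3x_{Pike} − 2x_{Largo}) − 8x_{Pike}.
∂π/∂x_{Pike} = 35 − 6x_{Pike} − 2x_{Largo} = 0 ⇒ x_{Pike} = 35/6 − (1/3)x_{Largo}.
The game is symmetric, so in equilibrium x_{Largo} = x_{Pike}: the reaction function gives (4/3)x_{Pike} = 35/6, hence x_{Pike} = 4.375.
P_{Pike} = 43 − 3·4.375 − 2·4.375 = 21.125.

21.125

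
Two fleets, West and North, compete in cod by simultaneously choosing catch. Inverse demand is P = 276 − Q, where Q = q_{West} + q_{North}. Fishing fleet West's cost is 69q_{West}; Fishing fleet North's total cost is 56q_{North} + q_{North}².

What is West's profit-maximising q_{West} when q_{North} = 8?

99.5

Fishing fleet West's profit: π = q_{West}(276 − (q_{West} + q_{North})) − 69q_{West}.
∂π/∂q_{West} = 207 − 2q_{West} − q_{North} = 0, so q_{West} = 103.5 − 0.5q_{North}.
At q_{North} = 8: q_{West} = 103.5 − 0.5·8 = 99.5.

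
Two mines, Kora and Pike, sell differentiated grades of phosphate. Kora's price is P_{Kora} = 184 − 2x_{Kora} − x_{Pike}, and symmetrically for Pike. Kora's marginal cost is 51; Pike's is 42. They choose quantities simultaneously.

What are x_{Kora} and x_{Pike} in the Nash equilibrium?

26, 29

Mine Kora's profit: π = x_{Kora}(184 − 2x_{Kora} − x_{Pike}) − 51x_{Kora}.
∂π/∂x_{Kora} = 133 − 4x_{Kora} − x_{Pike} = 0 ⇒ x_{Kora} = 33.25 − 0.25x_{Pike}.
Similarly x_{Pike} = 35.5 − 0.25x_{Kora}.
Solving the two reaction functions simultaneously: (1 − (−0.25)(−0.25))x_{Kora} = 33.25 − 0.25·35.5, so 0.9375x_{Kora} = 24.375 and x_{Kora} = 26.
Then x_{Pike} = 35.5 − 0.25·26 = 29.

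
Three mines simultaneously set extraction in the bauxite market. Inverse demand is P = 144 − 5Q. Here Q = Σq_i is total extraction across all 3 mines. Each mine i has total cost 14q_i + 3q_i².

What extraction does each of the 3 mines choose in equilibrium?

5

A representative mine's profit is π_i = q_i(144 − 5Q) − 14q_i − 3q_i², with Q = q_i + Σ_{j≠i} q_j.
First-order condition: 130 − 16q_i − 5Σ_{j≠i} q_j = 0.
With identical mines, set every q_j = q: then 130 − 16q − 10q = 0, i.e. q = 130/26 = 5.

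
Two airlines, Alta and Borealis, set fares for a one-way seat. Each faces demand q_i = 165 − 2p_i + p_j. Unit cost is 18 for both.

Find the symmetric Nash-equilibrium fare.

67

Alta's profit: π = (p_{Alta} − 18)(165 − 2p_{Alta} + p_{Borealis}).
∂π/∂p_{Alta} = 201 − 4p_{Alta} + p_{Borealis} = 0 ⇒ p_{Alta} = 50.25 + 0.25p_{Borealis}.
By symmetry p_{Borealis} = p_{Alta}; substituting into the reaction function, 0.75p_{Alta} = 50.25 and p_{Alta} = 67.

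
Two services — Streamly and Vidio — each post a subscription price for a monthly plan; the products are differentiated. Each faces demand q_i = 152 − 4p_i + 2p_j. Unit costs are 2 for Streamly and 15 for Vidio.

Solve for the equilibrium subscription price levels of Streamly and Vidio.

Streamly's profit: π = (p_{Streamly} − 2)(152 − 4p_{Streamly} + 2p_{Vidio}).
∂π/∂p_{Streamly} = 160 − 8p_{Streamly} + 2p_{Vidio} = 0 ⇒ p_{Streamly} = 20 + 0.25p_{Vidio}.
Similarly p_{Vidio} = 26.5 + 0.25p_{Streamly}.
Substituting the second reaction function into the first: p_{Streamly} = 20 + 0.25(26.5 + 0.25p_{Streamly}), which gives 0.9375p_{Streamly} = 26.625 ⇒ p_{Streamly} = 28.4.
Then p_{Vidio} = 26.5 + 0.25·28.4 = 33.6.

28.4, 33.6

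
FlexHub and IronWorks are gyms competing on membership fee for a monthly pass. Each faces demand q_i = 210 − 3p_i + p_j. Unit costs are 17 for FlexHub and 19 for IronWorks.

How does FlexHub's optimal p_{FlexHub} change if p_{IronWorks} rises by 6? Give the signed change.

FlexHub's profit: π = (p_{FlexHub} − 17)(210 − 3p_{FlexHub} + p_{IronWorks}).
∂π/∂p_{FlexHub} = 261 − 6p_{FlexHub} + p_{IronWorks} = 0 ⇒ p_{FlexHub} = 43.5 + (1/6)p_{IronWorks}.
The reaction-function slope is 1/6, so a 6-unit rise in p_{IronWorks} moves p_{FlexHub} by 1/6 × 6 = 1. FlexHub's best response rises — the actions are strategic complements.

1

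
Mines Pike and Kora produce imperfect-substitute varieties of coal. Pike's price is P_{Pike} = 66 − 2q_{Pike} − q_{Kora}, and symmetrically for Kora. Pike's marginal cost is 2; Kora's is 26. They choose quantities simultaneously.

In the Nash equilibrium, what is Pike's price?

Mine Pike's profit: π = q_{Pike}(66 − 2q_{Pike} − q_{Kora}) − 2q_{Pike}.
∂π/∂q_{Pike} = 64 − 4q_{Pike} − q_{Kora} = 0 ⇒ q_{Pike} = 16 − 0.25q_{Kora}.
Similarly q_{Kora} = 10 − 0.25q_{Pike}.
Solving the two reaction functions simultaneously: (1 − (−0.25)(−0.25))q_{Pike} = 16 − 0.25·10, so 0.9375q_{Pike} = 13.5 and q_{Pike} = 14.4.
Then q_{Kora} = 10 − 0.25·14.4 = 6.4.
P_{Pike} = 66 − 2·14.4 − 6.4 = 30.8.

30.8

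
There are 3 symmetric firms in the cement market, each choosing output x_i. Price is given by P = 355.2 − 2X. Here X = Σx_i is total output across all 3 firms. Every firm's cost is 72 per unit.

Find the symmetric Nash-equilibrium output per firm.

A representative firm's profit is π_i = x_i(355.2 − 2X) − 72x_i, with X = x_i + Σ_{j≠i} x_j.
First-order condition: 283.2 − 4x_i − 2Σ_{j≠i} x_j = 0.
Imposing symmetry (x_j = x for all j) turns Σ_{j≠i} x_j into 2x, so 283.2 = 8x and x = 35.4.

35.4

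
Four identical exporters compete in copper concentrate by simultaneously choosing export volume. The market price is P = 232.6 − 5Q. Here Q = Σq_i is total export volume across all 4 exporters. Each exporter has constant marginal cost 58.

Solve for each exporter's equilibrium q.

A representative exporter's profit is π_i = q_i(232.6 − 5Q) − 58q_i, with Q = q_i + Σ_{j≠i} q_j.
First-order condition: 174.6 − 10q_i − 5Σ_{j≠i} q_j = 0.
With identical exporters, set every q_j = q: then 174.6 − 10q − 15q = 0, i.e. q = 174.6/25 = 6.984.

6.984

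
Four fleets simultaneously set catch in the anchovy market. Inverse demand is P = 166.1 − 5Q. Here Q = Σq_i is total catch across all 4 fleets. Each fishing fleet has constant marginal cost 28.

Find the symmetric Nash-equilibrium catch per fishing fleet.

A representative fishing fleet's profit is π_i = q_i(166.1 − 5Q) − 28q_i, with Q = q_i + Σ_{j≠i} q_j.
First-order condition: 138.1 − 10q_i − 5Σ_{j≠i} q_j = 0.
With identical fishing fleets, set every q_j = q: then 138.1 − 10q − 15q = 0, i.e. q = 138.1/25 = 5.524.

5.524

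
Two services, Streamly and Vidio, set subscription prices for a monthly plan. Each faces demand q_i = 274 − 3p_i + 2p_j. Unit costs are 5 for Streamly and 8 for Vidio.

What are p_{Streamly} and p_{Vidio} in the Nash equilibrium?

Streamly's profit: π = (p_{Streamly} − 5)(274 − 3p_{Streamly} + 2p_{Vidio}).
∂π/∂p_{Streamly} = 289 − 6p_{Streamly} + 2p_{Vidio} = 0 ⇒ p_{Streamly} = 289/6 + (1/3)p_{Vidio}.
Similarly p_{Vidio} = 149/3 + (1/3)p_{Streamly}.
Substituting the second reaction function into the first: p_{Streamly} = 289/6 + (1/3)(149/3 + (1/3)p_{Streamly}), which gives (8/9)p_{Streamly} = 1165/18 ⇒ p_{Streamly} = 72.8125.
Then p_{Vidio} = 149/3 + (1/3)·72.8125 = 73.9375.

72.8125, 73.9375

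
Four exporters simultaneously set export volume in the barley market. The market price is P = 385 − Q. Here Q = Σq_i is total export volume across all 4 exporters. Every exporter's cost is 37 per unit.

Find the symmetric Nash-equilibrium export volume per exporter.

A representative exporter's profit is π_i = q_i(385 − Q) − 37q_i, with Q = q_i + Σ_{j≠i} q_j.
First-order condition: 348 − 2q_i − Σ_{j≠i} q_j = 0.
With identical exporters, set every q_j = q: then 348 − 2q − 3q = 0, i.e. q = 348/5 = 69.6.

69.6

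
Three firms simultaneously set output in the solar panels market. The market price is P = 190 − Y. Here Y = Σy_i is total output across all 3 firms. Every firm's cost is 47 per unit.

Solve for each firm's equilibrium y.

A representative firm's profit is π_i = y_i(190 − Y) − 47y_i, with Y = y_i + Σ_{j≠i} y_j.
First-order condition: 143 − 2y_i − Σ_{j≠i} y_j = 0.
Imposing symmetry (y_j = y for all j) turns Σ_{j≠i} y_j into 2y, so 143 = 4y and y = 35.75.

35.75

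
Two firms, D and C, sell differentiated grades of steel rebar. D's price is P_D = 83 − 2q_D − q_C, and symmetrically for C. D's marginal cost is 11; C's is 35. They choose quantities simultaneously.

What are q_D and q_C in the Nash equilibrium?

Firm D's profit: π = q_D(83 − 2q_D − q_C) − 11q_D.
∂π/∂q_D = 72 − 4q_D − q_C = 0 ⇒ q_D = 18 − 0.25q_C.
Similarly q_C = 12 − 0.25q_D.
Plugging q_C into D's best response: q_D = 18 − 0.25(12 − 0.25q_D) ⇒ 0.9375q_D = 15, so q_D = 16.
Then q_C = 12 − 0.25·16 = 8.

16, 8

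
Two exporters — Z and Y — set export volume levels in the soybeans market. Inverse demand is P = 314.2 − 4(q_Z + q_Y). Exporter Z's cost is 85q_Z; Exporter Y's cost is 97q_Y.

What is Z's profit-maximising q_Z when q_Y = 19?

19.15

Exporter Z's profit: π = q_Z(314.2 − 4(q_Z + q_Y)) − 85q_Z.
∂π/∂q_Z = 229.2 − 8q_Z − 4q_Y = 0, so q_Z = 28.65 − 0.5q_Y.
At q_Y = 19: q_Z = 28.65 − 0.5·19 = 19.15.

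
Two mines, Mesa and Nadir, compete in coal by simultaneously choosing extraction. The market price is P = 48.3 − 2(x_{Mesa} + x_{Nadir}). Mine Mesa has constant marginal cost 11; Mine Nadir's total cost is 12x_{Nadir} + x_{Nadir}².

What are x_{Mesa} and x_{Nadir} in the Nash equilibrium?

Mine Mesa's profit: π = x_{Mesa}(48.3 − 2(x_{Mesa} + x_{Nadir})) − 11x_{Mesa}.
∂π/∂x_{Mesa} = 37.3 − 4x_{Mesa} − 2x_{Nadir} = 0, so x_{Mesa} = 9.325 − 0.5x_{Nadir}.
For Nadir: ∂π/∂x_{Nadir} = 36.3 − 6x_{Nadir} − 2x_{Mesa} = 0 ⇒ x_{Nadir} = 6.05 − (1/3)x_{Mesa}.
Substituting the second reaction function into the first: x_{Mesa} = 9.325 − 0.5(6.05 − (1/3)x_{Mesa}), which gives (5/6)x_{Mesa} = 6.3 ⇒ x_{Mesa} = 7.56.
Then x_{Nadir} = 6.05 − (1/3)·7.56 = 3.53.

7.56, 3.53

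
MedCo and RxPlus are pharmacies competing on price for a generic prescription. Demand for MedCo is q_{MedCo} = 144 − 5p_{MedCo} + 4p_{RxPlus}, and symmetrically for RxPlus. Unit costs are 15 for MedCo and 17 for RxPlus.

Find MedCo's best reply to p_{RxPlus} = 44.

39.5

MedCo's profit: π = (p_{MedCo} − 15)(144 − 5p_{MedCo} + 4p_{RxPlus}).
∂π/∂p_{MedCo} = 219 − 10p_{MedCo} + 4p_{RxPlus} = 0 ⇒ p_{MedCo} = 21.9 + 0.4p_{RxPlus}.
At p_{RxPlus} = 44: p_{MedCo} = 21.9 + 0.4·44 = 39.5.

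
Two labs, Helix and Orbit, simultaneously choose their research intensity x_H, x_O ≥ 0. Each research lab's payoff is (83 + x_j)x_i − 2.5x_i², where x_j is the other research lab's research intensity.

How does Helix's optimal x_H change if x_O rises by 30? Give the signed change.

Helix's payoff is (83 + x_O)x_H − 2.5x_H².
∂π/∂x_H = 83 + x_O − 5x_H = 0, so x_H = 16.6 + 0.2x_O.
The reaction-function slope is 0.2, so a 30-unit rise in x_O moves x_H by 0.2 × 30 = 6. Helix's best response rises — the actions are strategic complements.

6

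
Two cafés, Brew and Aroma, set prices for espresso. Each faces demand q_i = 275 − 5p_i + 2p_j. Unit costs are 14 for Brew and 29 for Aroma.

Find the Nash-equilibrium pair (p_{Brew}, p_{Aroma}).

Brew's profit: π = (p_{Brew} − 14)(275 − 5p_{Brew} + 2p_{Aroma}).
∂π/∂p_{Brew} = 345 − 10p_{Brew} + 2p_{Aroma} = 0 ⇒ p_{Brew} = 34.5 + 0.2p_{Aroma}.
Similarly p_{Aroma} = 42 + 0.2p_{Brew}.
Substituting the second reaction function into the first: p_{Brew} = 34.5 + 0.2(42 + 0.2p_{Brew}), which gives 0.96p_{Brew} = 42.9 ⇒ p_{Brew} = 44.6875.
Then p_{Aroma} = 42 + 0.2·44.6875 = 50.9375.

44.6875, 50.9375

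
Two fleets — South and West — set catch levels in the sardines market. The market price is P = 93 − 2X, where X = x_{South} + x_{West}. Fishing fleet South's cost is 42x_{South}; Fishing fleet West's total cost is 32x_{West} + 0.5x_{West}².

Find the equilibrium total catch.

Fishing fleet South's profit: π = x_{South}(93 − 2(x_{South} + x_{West})) − 42x_{South}.
∂π/∂x_{South} = 51 − 4x_{South} − 2x_{West} = 0, so x_{South} = 12.75 − 0.5x_{West}.
For West: ∂π/∂x_{West} = 61 − 5x_{West} − 2x_{South} = 0 ⇒ x_{West} = 12.2 − 0.4x_{South}.
Plugging x_{West} into South's best response: x_{South} = 12.75 − 0.5(12.2 − 0.4x_{South}) ⇒ 0.8x_{South} = 6.65, so x_{South} = 8.3125.
Then x_{West} = 12.2 − 0.4·8.3125 = 8.875.
Total catch: 8.3125 + 8.875 = 17.1875.

17.1875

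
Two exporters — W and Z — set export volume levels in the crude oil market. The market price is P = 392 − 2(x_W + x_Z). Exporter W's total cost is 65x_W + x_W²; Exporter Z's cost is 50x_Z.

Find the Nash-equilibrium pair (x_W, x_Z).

Exporter W's profit: π = x_W(392 − 2(x_W + x_Z)) − 65x_W − x_W².
∂π/∂x_W = 327 − 6x_W − 2x_Z = 0, so x_W = 54.5 − (1/3)x_Z.
For Z: ∂π/∂x_Z = 342 − 4x_Z − 2x_W = 0 ⇒ x_Z = 85.5 − 0.5x_W.
Substituting the second reaction function into the first: x_W = 54.5 − (1/3)(85.5 − 0.5x_W), which gives (5/6)x_W = 26 ⇒ x_W = 31.2.
Then x_Z = 85.5 − 0.5·31.2 = 69.9.

31.2, 69.9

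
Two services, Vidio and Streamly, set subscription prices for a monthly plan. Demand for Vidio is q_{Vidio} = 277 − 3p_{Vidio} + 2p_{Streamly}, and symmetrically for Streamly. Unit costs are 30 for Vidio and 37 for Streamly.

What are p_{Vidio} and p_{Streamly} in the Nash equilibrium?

93.0625, 95.6875

Vidio's profit: π = (p_{Vidio} − 30)(277 − 3p_{Vidio} + 2p_{Streamly}).
∂π/∂p_{Vidio} = 367 − 6p_{Vidio} + 2p_{Streamly} = 0 ⇒ p_{Vidio} = 367/6 + (1/3)p_{Streamly}.
Similarly p_{Streamly} = 194/3 + (1/3)p_{Vidio}.
Solving the two reaction functions simultaneously: (1 − (1/3)(1/3))p_{Vidio} = 367/6 + (1/3)·(194/3), so (8/9)p_{Vidio} = 1489/18 and p_{Vidio} = 93.0625.
Then p_{Streamly} = 194/3 + (1/3)·93.0625 = 95.6875.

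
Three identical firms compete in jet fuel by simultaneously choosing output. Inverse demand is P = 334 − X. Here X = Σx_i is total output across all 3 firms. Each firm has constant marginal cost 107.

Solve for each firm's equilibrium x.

A representative firm's profit is π_i = x_i(334 − X) − 107x_i, with X = x_i + Σ_{j≠i} x_j.
First-order condition: 227 − 2x_i − Σ_{j≠i} x_j = 0.
With identical firms, set every x_j = x: then 227 − 2x − 2x = 0, i.e. x = 227/4 = 56.75.

56.75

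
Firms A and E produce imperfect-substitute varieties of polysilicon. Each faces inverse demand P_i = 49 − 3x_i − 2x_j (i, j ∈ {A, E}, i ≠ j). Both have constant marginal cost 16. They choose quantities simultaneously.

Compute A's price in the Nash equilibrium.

28.375

Firm A's profit: π = x_A(49 − 3x_A − 2x_E) − 16x_A.
∂π/∂x_A = 33 − 6x_A − 2x_E = 0 ⇒ x_A = 5.5 − (1/3)x_E.
Setting x_A = x_E in the reaction function: x_A = 5.5 − (1/3)x_A, so x_A = 5.5 / (4/3) = 4.125.
P_A = 49 − 3·4.125 − 2·4.125 = 28.375.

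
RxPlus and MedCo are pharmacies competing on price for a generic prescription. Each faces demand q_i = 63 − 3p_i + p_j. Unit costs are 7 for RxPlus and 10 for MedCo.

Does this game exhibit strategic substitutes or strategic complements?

RxPlus's profit: π = (p_{RxPlus} − 7)(63 − 3p_{RxPlus} + p_{MedCo}).
∂π/∂p_{RxPlus} = 84 − 6p_{RxPlus} + p_{MedCo} = 0 ⇒ p_{RxPlus} = 14 + (1/6)p_{MedCo}.
The best-response slope dp_{RxPlus}/dp_{MedCo} = 1/6 > 0: the reaction function is upward-sloping, so the choices are strategic complements.

strategic complements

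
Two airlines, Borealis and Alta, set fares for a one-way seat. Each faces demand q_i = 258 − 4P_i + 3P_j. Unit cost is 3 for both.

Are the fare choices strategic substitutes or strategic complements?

strategic complements

Borealis's profit: π = (P_{Borealis} − 3)(258 − 4P_{Borealis} + 3P_{Alta}).
∂π/∂P_{Borealis} = 270 − 8P_{Borealis} + 3P_{Alta} = 0 ⇒ P_{Borealis} = 33.75 + 0.375P_{Alta}.
The best-response slope dP_{Borealis}/dP_{Alta} = 0.375 > 0: the reaction function is upward-sloping, so the choices are strategic complements.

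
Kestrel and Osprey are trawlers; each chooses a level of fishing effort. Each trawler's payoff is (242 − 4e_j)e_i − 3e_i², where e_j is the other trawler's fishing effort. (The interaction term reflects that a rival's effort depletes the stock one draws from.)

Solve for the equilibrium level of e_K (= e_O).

Kestrel's payoff is (242 − 4e_O)e_K − 3e_K².
∂π/∂e_K = 242 − 4e_O − 6e_K = 0, so e_K = 121/3 − (2/3)e_O.
The game is symmetric, so in equilibrium e_O = e_K: the reaction function gives (5/3)e_K = 121/3, hence e_K = 24.2.

24.2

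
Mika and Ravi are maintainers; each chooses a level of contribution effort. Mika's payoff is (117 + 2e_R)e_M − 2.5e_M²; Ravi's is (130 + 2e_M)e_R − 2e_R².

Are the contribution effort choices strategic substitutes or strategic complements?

strategic complements

Expanding Mika's payoff: 117e_M + 2e_Re_M − 2.5e_M².
∂π/∂e_M = 117 + 2e_R − 5e_M = 0, so e_M = 23.4 + 0.4e_R.
The best-response slope de_M/de_R = 0.4 > 0: the reaction function is upward-sloping, so the choices are strategic complements.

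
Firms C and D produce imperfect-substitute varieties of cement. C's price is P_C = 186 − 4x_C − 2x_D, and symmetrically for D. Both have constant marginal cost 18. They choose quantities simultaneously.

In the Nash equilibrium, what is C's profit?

Firm C's profit: π = x_C(186 − 4x_C − 2x_D) − 18x_C.
∂π/∂x_C = 168 − 8x_C − 2x_D = 0 ⇒ x_C = 21 − 0.25x_D.
The game is symmetric, so in equilibrium x_D = x_C: the reaction function gives 1.25x_C = 21, hence x_C = 16.8.
P_C = 186 − 4·16.8 − 2·16.8 = 85.2.
Profit = (85.2 − 18)·16.8 = 1128.96.

1128.96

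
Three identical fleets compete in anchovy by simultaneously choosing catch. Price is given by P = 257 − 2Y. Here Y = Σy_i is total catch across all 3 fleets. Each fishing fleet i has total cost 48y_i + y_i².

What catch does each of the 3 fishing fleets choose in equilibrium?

20.9

A representative fishing fleet's profit is π_i = y_i(257 − 2Y) − 48y_i − y_i², with Y = y_i + Σ_{j≠i} y_j.
First-order condition: 209 − 6y_i − 2Σ_{j≠i} y_j = 0.
Imposing symmetry (y_j = y for all j) turns Σ_{j≠i} y_j into 2y, so 209 = 10y and y = 20.9.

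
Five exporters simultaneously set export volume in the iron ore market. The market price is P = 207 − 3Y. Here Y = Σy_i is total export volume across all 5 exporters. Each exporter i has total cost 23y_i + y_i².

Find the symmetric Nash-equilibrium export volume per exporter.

9.2

A representative exporter's profit is π_i = y_i(207 − 3Y) − 23y_i − y_i², with Y = y_i + Σ_{j≠i} y_j.
First-order condition: 184 − 8y_i − 3Σ_{j≠i} y_j = 0.
With identical exporters, set every y_j = y: then 184 − 8y − 12y = 0, i.e. y = 184/20 = 9.2.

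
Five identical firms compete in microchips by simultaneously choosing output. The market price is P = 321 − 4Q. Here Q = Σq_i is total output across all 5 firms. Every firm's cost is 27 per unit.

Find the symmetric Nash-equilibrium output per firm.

A representative firm's profit is π_i = q_i(321 − 4Q) − 27q_i, with Q = q_i + Σ_{j≠i} q_j.
First-order condition: 294 − 8q_i − 4Σ_{j≠i} q_j = 0.
With identical firms, set every q_j = q: then 294 − 8q − 16q = 0, i.e. q = 294/24 = 12.25.

12.25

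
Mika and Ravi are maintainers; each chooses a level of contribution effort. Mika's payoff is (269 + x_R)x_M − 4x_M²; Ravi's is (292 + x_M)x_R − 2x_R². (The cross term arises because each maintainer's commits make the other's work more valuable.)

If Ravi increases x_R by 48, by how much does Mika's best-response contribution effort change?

6

Expanding Mika's payoff: 269x_M + x_Rx_M − 4x_M².
∂π/∂x_M = 269 + x_R − 8x_M = 0, so x_M = 33.625 + 0.125x_R.
The reaction-function slope is 0.125, so a 48-unit rise in x_R moves x_M by 0.125 × 48 = 6. Mika's best response rises — the actions are strategic complements.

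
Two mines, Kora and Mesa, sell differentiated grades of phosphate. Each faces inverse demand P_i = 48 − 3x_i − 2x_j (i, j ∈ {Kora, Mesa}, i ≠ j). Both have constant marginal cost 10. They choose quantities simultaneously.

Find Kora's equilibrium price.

24.25

Mine Kora's profit: π = x_{Kora}(48 − 3x_{Kora} − 2x_{Mesa}) − 10x_{Kora}.
∂π/∂x_{Kora} = 38 − 6x_{Kora} − 2x_{Mesa} = 0 ⇒ x_{Kora} = 19/3 − (1/3)x_{Mesa}.
By symmetry x_{Mesa} = x_{Kora}; substituting into the reaction function, (4/3)x_{Kora} = 19/3 and x_{Kora} = 4.75.
P_{Kora} = 48 − 3·4.75 − 2·4.75 = 24.25.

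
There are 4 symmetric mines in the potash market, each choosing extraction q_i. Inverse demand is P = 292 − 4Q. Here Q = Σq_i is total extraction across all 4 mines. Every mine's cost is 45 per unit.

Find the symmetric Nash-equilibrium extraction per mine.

12.35

A representative mine's profit is π_i = q_i(292 − 4Q) − 45q_i, with Q = q_i + Σ_{j≠i} q_j.
First-order condition: 247 − 8q_i − 4Σ_{j≠i} q_j = 0.
Imposing symmetry (q_j = q for all j) turns Σ_{j≠i} q_j into 3q, so 247 = 20q and q = 12.35.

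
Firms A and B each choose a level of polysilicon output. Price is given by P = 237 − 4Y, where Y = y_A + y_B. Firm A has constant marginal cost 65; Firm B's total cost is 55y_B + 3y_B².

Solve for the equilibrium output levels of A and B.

Firm A's profit: π = y_A(237 − 4(y_A + y_B)) − 65y_A.
∂π/∂y_A = 172 − 8y_A − 4y_B = 0, so y_A = 21.5 − 0.5y_B.
For B: ∂π/∂y_B = 182 − 14y_B − 4y_A = 0 ⇒ y_B = 13 − (2/7)y_A.
Plugging y_B into A's best response: y_A = 21.5 − 0.5(13 − (2/7)y_A) ⇒ (6/7)y_A = 15, so y_A = 17.5.
Then y_B = 13 − (2/7)·17.5 = 8.

17.5, 8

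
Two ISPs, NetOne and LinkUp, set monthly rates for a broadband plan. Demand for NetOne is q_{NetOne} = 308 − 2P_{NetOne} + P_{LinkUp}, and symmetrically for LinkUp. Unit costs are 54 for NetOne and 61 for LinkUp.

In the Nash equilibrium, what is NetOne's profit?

14654.72

NetOne's profit: π = (P_{NetOne} − 54)(308 − 2P_{NetOne} + P_{LinkUp}).
∂π/∂P_{NetOne} = 416 − 4P_{NetOne} + P_{LinkUp} = 0 ⇒ P_{NetOne} = 104 + 0.25P_{LinkUp}.
Similarly P_{LinkUp} = 107.5 + 0.25P_{NetOne}.
Solving the two reaction functions simultaneously: (1 − (0.25)(0.25))P_{NetOne} = 104 + 0.25·107.5, so 0.9375P_{NetOne} = 130.875 and P_{NetOne} = 139.6.
Then P_{LinkUp} = 107.5 + 0.25·139.6 = 142.4.
q_{NetOne} = 308 − 2·139.6 + 142.4 = 171.2.
Profit = (139.6 − 54)·171.2 = 14654.72.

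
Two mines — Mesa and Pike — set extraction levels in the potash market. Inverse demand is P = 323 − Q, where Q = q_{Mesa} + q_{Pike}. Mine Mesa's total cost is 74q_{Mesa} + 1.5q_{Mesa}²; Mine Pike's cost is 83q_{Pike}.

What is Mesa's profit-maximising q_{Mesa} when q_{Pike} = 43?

41.2

Mine Mesa's profit: π = q_{Mesa}(323 − (q_{Mesa} + q_{Pike})) − 74q_{Mesa} − 1.5q_{Mesa}².
∂π/∂q_{Mesa} = 249 − 5q_{Mesa} − q_{Pike} = 0, so q_{Mesa} = 49.8 − 0.2q_{Pike}.
At q_{Pike} = 43: q_{Mesa} = 49.8 − 0.2·43 = 41.2.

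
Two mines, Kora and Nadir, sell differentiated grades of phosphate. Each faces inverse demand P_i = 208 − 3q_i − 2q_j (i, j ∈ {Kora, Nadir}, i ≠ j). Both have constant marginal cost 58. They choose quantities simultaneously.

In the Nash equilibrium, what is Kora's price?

114.25

Mine Kora's profit: π = q_{Kora}(208 − 3q_{Kora} − 2q_{Nadir}) − 58q_{Kora}.
∂π/∂q_{Kora} = 150 − 6q_{Kora} − 2q_{Nadir} = 0 ⇒ q_{Kora} = 25 − (1/3)q_{Nadir}.
By symmetry q_{Nadir} = q_{Kora}; substituting into the reaction function, (4/3)q_{Kora} = 25 and q_{Kora} = 18.75.
P_{Kora} = 208 − 3·18.75 − 2·18.75 = 114.25.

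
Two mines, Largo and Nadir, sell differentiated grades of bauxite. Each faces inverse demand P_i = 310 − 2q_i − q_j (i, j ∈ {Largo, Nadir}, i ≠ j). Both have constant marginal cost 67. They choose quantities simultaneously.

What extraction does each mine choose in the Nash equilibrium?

Mine Largo's profit: π = q_{Largo}(310 − 2q_{Largo} − q_{Nadir}) − 67q_{Largo}.
∂π/∂q_{Largo} = 243 − 4q_{Largo} − q_{Nadir} = 0 ⇒ q_{Largo} = 60.75 − 0.25q_{Nadir}.
By symmetry q_{Nadir} = q_{Largo}; substituting into the reaction function, 1.25q_{Largo} = 60.75 and q_{Largo} = 48.6.

48.6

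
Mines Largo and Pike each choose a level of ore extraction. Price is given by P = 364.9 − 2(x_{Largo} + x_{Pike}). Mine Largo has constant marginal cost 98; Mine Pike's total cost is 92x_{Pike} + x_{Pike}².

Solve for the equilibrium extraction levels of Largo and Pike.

Mine Largo's profit: π = x_{Largo}(364.9 − 2(x_{Largo} + x_{Pike})) − 98x_{Largo}.
∂π/∂x_{Largo} = 266.9 − 4x_{Largo} − 2x_{Pike} = 0, so x_{Largo} = 66.725 − 0.5x_{Pike}.
For Pike: ∂π/∂x_{Pike} = 272.9 − 6x_{Pike} − 2x_{Largo} = 0 ⇒ x_{Pike} = 2729/60 − (1/3)x_{Largo}.
Solving the two reaction functions simultaneously: (1 − (−0.5)(−1/3))x_{Largo} = 66.725 − 0.5·(2729/60), so (5/6)x_{Largo} = 2639/60 and x_{Largo} = 52.78.
Then x_{Pike} = 2729/60 − (1/3)·52.78 = 27.89.

52.78, 27.89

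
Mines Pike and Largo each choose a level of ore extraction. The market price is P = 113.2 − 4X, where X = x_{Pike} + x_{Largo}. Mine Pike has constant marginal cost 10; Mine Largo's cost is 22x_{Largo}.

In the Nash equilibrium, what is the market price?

48.4

Mine Pike's profit: π = x_{Pike}(113.2 − 4(x_{Pike} + x_{Largo})) − 10x_{Pike}.
∂π/∂x_{Pike} = 103.2 − 8x_{Pike} − 4x_{Largo} = 0, so x_{Pike} = 12.9 − 0.5x_{Largo}.
By the same steps for Largo: x_{Largo} = 11.4 − 0.5x_{Pike}.
Solving the two reaction functions simultaneously: (1 − (−0.5)(−0.5))x_{Pike} = 12.9 − 0.5·11.4, so 0.75x_{Pike} = 7.2 and x_{Pike} = 9.6.
Then x_{Largo} = 11.4 − 0.5·9.6 = 6.6.
Equilibrium price: P = 113.2 − 4·16.2 = 48.4.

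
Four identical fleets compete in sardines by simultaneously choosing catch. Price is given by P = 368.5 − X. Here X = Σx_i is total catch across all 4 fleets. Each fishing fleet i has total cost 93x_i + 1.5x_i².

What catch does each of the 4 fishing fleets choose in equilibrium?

34.4375

A representative fishing fleet's profit is π_i = x_i(368.5 − X) − 93x_i − 1.5x_i², with X = x_i + Σ_{j≠i} x_j.
First-order condition: 275.5 − 5x_i − Σ_{j≠i} x_j = 0.
In a symmetric equilibrium every fishing fleet chooses the same x, so Σ_{j≠i} x_j = 3x. The condition becomes 275.5 − 8x = 0, giving x = 275.5/8 = 34.4375.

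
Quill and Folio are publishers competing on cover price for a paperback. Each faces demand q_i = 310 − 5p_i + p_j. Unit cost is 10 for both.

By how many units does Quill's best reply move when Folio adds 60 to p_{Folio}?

6

Quill's profit: π = (p_{Quill} − 10)(310 − 5p_{Quill} + p_{Folio}).
∂π/∂p_{Quill} = 360 − 10p_{Quill} + p_{Folio} = 0 ⇒ p_{Quill} = 36 + 0.1p_{Folio}.
The reaction-function slope is 0.1, so a 60-unit rise in p_{Folio} moves p_{Quill} by 0.1 × 60 = 6. Quill's best response rises — the actions are strategic complements.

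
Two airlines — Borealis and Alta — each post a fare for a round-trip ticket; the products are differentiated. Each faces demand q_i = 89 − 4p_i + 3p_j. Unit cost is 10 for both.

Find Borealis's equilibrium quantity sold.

Borealis's profit: π = (p_{Borealis} − 10)(89 − 4p_{Borealis} + 3p_{Alta}).
∂π/∂p_{Borealis} = 129 − 8p_{Borealis} + 3p_{Alta} = 0 ⇒ p_{Borealis} = 16.125 + 0.375p_{Alta}.
The game is symmetric, so in equilibrium p_{Alta} = p_{Borealis}: the reaction function gives 0.625p_{Borealis} = 16.125, hence p_{Borealis} = 25.8.
q_{Borealis} = 89 − 4·25.8 + 3·25.8 = 63.2.

63.2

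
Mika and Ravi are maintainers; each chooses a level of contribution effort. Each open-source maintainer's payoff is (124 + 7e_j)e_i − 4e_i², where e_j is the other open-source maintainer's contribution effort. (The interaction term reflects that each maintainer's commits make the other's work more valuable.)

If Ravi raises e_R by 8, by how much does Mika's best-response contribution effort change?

7

Mika's payoff is (124 + 7e_R)e_M − 4e_M².
∂π/∂e_M = 124 + 7e_R − 8e_M = 0, so e_M = 15.5 + 0.875e_R.
The reaction-function slope is 0.875, so an 8-unit rise in e_R moves e_M by 0.875 × 8 = 7. Mika's best response rises — the actions are strategic complements.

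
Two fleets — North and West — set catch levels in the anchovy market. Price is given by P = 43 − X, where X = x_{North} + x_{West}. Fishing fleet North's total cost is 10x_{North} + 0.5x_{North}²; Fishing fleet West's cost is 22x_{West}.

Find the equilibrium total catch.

Fishing fleet North's profit: π = x_{North}(43 − (x_{North} + x_{West})) − 10x_{North} − 0.5x_{North}².
∂π/∂x_{North} = 33 − 3x_{North} − x_{West} = 0, so x_{North} = 11 − (1/3)x_{West}.
For West: ∂π/∂x_{West} = 21 − 2x_{West} − x_{North} = 0 ⇒ x_{West} = 10.5 − 0.5x_{North}.
Solving the two reaction functions simultaneously: (1 − (−1/3)(−0.5))x_{North} = 11 − (1/3)·10.5, so (5/6)x_{North} = 7.5 and x_{North} = 9.
Then x_{West} = 10.5 − 0.5·9 = 6.
Total catch: 9 + 6 = 15.

15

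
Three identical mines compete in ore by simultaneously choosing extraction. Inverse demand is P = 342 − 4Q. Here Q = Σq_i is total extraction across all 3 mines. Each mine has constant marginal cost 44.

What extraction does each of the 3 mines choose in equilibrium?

18.625

A representative mine's profit is π_i = q_i(342 − 4Q) − 44q_i, with Q = q_i + Σ_{j≠i} q_j.
First-order condition: 298 − 8q_i − 4Σ_{j≠i} q_j = 0.
With identical mines, set every q_j = q: then 298 − 8q − 8q = 0, i.e. q = 298/16 = 18.625.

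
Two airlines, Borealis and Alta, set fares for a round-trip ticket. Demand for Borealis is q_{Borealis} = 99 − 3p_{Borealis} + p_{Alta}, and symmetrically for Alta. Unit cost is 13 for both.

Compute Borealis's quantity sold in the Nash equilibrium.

Borealis's profit: π = (p_{Borealis} − 13)(99 − 3p_{Borealis} + p_{Alta}).
∂π/∂p_{Borealis} = 138 − 6p_{Borealis} + p_{Alta} = 0 ⇒ p_{Borealis} = 23 + (1/6)p_{Alta}.
By symmetry p_{Alta} = p_{Borealis}; substituting into the reaction function, (5/6)p_{Borealis} = 23 and p_{Borealis} = 27.6.
q_{Borealis} = 99 − 3·27.6 + 27.6 = 43.8.

43.8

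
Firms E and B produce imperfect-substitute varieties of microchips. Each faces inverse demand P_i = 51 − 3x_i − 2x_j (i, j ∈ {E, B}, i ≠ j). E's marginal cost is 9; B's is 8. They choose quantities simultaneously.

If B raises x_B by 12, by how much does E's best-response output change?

-4

Firm E's profit: π = x_E(51 − 3x_E − 2x_B) − 9x_E.
∂π/∂x_E = 42 − 6x_E − 2x_B = 0 ⇒ x_E = 7 − (1/3)x_B.
The reaction-function slope is −1/3, so a 12-unit rise in x_B moves x_E by −1/3 × 12 = −4. E's best response falls — the actions are strategic substitutes.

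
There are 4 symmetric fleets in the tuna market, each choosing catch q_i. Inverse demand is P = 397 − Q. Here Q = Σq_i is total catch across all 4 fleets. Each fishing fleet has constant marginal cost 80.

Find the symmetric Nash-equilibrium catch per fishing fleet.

63.4

A representative fishing fleet's profit is π_i = q_i(397 − Q) − 80q_i, with Q = q_i + Σ_{j≠i} q_j.
First-order condition: 317 − 2q_i − Σ_{j≠i} q_j = 0.
With identical fishing fleets, set every q_j = q: then 317 − 2q − 3q = 0, i.e. q = 317/5 = 63.4.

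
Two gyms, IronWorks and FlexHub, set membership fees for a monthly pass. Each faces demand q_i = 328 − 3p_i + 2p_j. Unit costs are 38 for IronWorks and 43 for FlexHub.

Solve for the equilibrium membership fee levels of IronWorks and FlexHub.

IronWorks's profit: π = (p_{IronWorks} − 38)(328 − 3p_{IronWorks} + 2p_{FlexHub}).
∂π/∂p_{IronWorks} = 442 − 6p_{IronWorks} + 2p_{FlexHub} = 0 ⇒ p_{IronWorks} = 221/3 + (1/3)p_{FlexHub}.
Similarly p_{FlexHub} = 457/6 + (1/3)p_{IronWorks}.
Substituting the second reaction function into the first: p_{IronWorks} = 221/3 + (1/3)(457/6 + (1/3)p_{IronWorks}), which gives (8/9)p_{IronWorks} = 1783/18 ⇒ p_{IronWorks} = 111.4375.
Then p_{FlexHub} = 457/6 + (1/3)·111.4375 = 113.3125.

111.4375, 113.3125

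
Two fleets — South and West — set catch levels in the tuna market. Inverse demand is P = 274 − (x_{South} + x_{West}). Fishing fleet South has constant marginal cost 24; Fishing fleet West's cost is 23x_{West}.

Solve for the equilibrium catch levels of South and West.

Fishing fleet South's profit: π = x_{South}(274 − (x_{South} + x_{West})) − 24x_{South}.
∂π/∂x_{South} = 250 − 2x_{South} − x_{West} = 0, so x_{South} = 125 − 0.5x_{West}.
By the same steps for West: x_{West} = 125.5 − 0.5x_{South}.
Plugging x_{West} into South's best response: x_{South} = 125 − 0.5(125.5 − 0.5x_{South}) ⇒ 0.75x_{South} = 62.25, so x_{South} = 83.
Then x_{West} = 125.5 − 0.5·83 = 84.

83, 84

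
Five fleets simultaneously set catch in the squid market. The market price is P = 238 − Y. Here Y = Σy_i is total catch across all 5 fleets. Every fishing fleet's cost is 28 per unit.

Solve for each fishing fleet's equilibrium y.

A representative fishing fleet's profit is π_i = y_i(238 − Y) − 28y_i, with Y = y_i + Σ_{j≠i} y_j.
First-order condition: 210 − 2y_i − Σ_{j≠i} y_j = 0.
With identical fishing fleets, set every y_j = y: then 210 − 2y − 4y = 0, i.e. y = 210/6 = 35.

35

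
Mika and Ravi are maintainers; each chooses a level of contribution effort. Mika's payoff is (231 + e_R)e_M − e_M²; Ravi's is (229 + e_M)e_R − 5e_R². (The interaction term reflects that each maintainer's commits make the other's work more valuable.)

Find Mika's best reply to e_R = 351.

Expanding Mika's payoff: 231e_M + e_Re_M − e_M².
∂π/∂e_M = 231 + e_R − 2e_M = 0, so e_M = 115.5 + 0.5e_R.
At e_R = 351: e_M = 115.5 + 0.5·351 = 291.

291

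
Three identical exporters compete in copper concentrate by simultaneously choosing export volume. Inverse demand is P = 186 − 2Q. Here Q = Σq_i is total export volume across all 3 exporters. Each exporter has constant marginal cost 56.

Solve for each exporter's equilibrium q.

16.25

A representative exporter's profit is π_i = q_i(186 − 2Q) − 56q_i, with Q = q_i + Σ_{j≠i} q_j.
First-order condition: 130 − 4q_i − 2Σ_{j≠i} q_j = 0.
Imposing symmetry (q_j = q for all j) turns Σ_{j≠i} q_j into 2q, so 130 = 8q and q = 16.25.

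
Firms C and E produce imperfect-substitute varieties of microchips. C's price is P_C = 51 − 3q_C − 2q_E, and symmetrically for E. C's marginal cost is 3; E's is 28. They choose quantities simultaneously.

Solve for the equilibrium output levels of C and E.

7.5625, 1.3125

Firm C's profit: π = q_C(51 − 3q_C − 2q_E) − 3q_C.
∂π/∂q_C = 48 − 6q_C − 2q_E = 0 ⇒ q_C = 8 − (1/3)q_E.
Similarly q_E = 23/6 − (1/3)q_C.
Solving the two reaction functions simultaneously: (1 − (−1/3)(−1/3))q_C = 8 − (1/3)·(23/6), so (8/9)q_C = 121/18 and q_C = 7.5625.
Then q_E = 23/6 − (1/3)·7.5625 = 1.3125.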